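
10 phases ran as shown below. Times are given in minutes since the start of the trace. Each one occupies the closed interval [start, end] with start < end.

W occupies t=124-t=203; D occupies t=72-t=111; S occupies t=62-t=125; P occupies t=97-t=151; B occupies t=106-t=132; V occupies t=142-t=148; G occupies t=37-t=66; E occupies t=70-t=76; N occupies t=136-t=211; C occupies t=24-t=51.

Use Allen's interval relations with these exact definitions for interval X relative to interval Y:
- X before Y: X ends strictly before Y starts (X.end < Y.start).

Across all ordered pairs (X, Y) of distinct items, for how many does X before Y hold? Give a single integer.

27

Checking all 90 ordered pairs for relation 'before'; matching pairs in alphabetical order:
(B, N): B before N ✓
(B, V): B before V ✓
(C, B): C before B ✓
(C, D): C before D ✓
(C, E): C before E ✓
(C, N): C before N ✓
(C, P): C before P ✓
(C, S): C before S ✓
(C, V): C before V ✓
(C, W): C before W ✓
(D, N): D before N ✓
(D, V): D before V ✓
(D, W): D before W ✓
(E, B): E before B ✓
(E, N): E before N ✓
(E, P): E before P ✓
(E, V): E before V ✓
(E, W): E before W ✓
(G, B): G before B ✓
(G, D): G before D ✓
(G, E): G before E ✓
(G, N): G before N ✓
(G, P): G before P ✓
(G, V): G before V ✓
... plus 3 further pairs not listed.
Count: 27.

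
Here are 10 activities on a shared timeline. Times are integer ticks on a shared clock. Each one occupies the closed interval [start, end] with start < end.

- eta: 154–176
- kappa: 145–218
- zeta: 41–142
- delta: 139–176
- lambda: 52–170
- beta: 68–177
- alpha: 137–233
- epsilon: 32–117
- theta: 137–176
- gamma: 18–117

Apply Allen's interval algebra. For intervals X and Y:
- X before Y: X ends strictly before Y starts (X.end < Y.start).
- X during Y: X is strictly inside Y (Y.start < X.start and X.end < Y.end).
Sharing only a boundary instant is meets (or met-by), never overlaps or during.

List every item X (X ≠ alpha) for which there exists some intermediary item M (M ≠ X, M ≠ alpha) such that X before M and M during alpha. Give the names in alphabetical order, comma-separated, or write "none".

epsilon, gamma, zeta

Target alpha = [137, 233].
Intermediaries M with M during alpha: delta, eta, kappa.
Via delta — items with X before delta: epsilon, gamma.
Via eta — items with X before eta: epsilon, gamma, zeta.
Via kappa — items with X before kappa: epsilon, gamma, zeta.
Union: epsilon, gamma, zeta.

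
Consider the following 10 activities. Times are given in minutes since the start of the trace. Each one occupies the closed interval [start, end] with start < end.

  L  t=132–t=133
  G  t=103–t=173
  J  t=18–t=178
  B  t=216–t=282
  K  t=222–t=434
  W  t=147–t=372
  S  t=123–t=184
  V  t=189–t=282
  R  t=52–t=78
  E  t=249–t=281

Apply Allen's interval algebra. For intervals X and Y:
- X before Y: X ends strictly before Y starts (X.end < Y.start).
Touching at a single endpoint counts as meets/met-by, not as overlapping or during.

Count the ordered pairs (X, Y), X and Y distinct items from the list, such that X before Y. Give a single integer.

Checking all 90 ordered pairs for relation 'before'; matching pairs in alphabetical order:
(G, B): G before B ✓
(G, E): G before E ✓
(G, K): G before K ✓
(G, V): G before V ✓
(J, B): J before B ✓
(J, E): J before E ✓
(J, K): J before K ✓
(J, V): J before V ✓
(L, B): L before B ✓
(L, E): L before E ✓
(L, K): L before K ✓
(L, V): L before V ✓
(L, W): L before W ✓
(R, B): R before B ✓
(R, E): R before E ✓
(R, G): R before G ✓
(R, K): R before K ✓
(R, L): R before L ✓
(R, S): R before S ✓
(R, V): R before V ✓
(R, W): R before W ✓
(S, B): S before B ✓
(S, E): S before E ✓
(S, K): S before K ✓
... plus 1 further pairs not listed.
Count: 25.

25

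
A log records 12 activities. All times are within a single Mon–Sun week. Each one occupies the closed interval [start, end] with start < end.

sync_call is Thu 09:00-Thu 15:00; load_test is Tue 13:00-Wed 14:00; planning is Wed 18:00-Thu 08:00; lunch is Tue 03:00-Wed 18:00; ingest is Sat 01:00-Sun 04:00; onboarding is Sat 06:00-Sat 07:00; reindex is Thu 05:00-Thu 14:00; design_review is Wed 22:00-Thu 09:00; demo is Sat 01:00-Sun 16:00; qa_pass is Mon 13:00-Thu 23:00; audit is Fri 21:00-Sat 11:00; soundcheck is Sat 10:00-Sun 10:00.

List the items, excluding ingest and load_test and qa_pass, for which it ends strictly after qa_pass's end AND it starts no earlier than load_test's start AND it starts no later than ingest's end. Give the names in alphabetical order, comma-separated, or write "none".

audit, demo, onboarding, soundcheck

Conditions: its end is strictly after qa_pass's end (X.end > Thu 23:00) AND its start is no earlier than load_test's start (X.start >= Tue 13:00) AND its start is no later than ingest's end (X.start <= Sun 04:00).
audit: end Sat 11:00 > Thu 23:00? ✓; start Fri 21:00 >= Tue 13:00? ✓; start Fri 21:00 <= Sun 04:00? ✓ → yes.
demo: end Sun 16:00 > Thu 23:00? ✓; start Sat 01:00 >= Tue 13:00? ✓; start Sat 01:00 <= Sun 04:00? ✓ → yes.
design_review: end Thu 09:00 > Thu 23:00? ✗; start Wed 22:00 >= Tue 13:00? ✓; start Wed 22:00 <= Sun 04:00? ✓ → no.
lunch: end Wed 18:00 > Thu 23:00? ✗; start Tue 03:00 >= Tue 13:00? ✗; start Tue 03:00 <= Sun 04:00? ✓ → no.
onboarding: end Sat 07:00 > Thu 23:00? ✓; start Sat 06:00 >= Tue 13:00? ✓; start Sat 06:00 <= Sun 04:00? ✓ → yes.
planning: end Thu 08:00 > Thu 23:00? ✗; start Wed 18:00 >= Tue 13:00? ✓; start Wed 18:00 <= Sun 04:00? ✓ → no.
reindex: end Thu 14:00 > Thu 23:00? ✗; start Thu 05:00 >= Tue 13:00? ✓; start Thu 05:00 <= Sun 04:00? ✓ → no.
soundcheck: end Sun 10:00 > Thu 23:00? ✓; start Sat 10:00 >= Tue 13:00? ✓; start Sat 10:00 <= Sun 04:00? ✓ → yes.
sync_call: end Thu 15:00 > Thu 23:00? ✗; start Thu 09:00 >= Tue 13:00? ✓; start Thu 09:00 <= Sun 04:00? ✓ → no.
Result: audit, demo, onboarding, soundcheck.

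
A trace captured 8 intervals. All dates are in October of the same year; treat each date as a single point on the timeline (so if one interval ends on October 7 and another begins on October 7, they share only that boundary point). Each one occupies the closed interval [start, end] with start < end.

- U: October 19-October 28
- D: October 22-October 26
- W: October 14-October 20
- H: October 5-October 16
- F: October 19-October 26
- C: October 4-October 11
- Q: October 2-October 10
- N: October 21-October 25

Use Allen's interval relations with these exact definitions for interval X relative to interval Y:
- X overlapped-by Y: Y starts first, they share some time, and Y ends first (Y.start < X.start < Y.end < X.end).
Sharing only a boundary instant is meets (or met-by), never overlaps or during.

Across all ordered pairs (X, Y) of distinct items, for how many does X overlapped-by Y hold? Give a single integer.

7

Checking all 56 ordered pairs for relation 'overlapped-by'; matching pairs in alphabetical order:
(C, Q): C overlapped-by Q ✓
(D, N): D overlapped-by N ✓
(F, W): F overlapped-by W ✓
(H, C): H overlapped-by C ✓
(H, Q): H overlapped-by Q ✓
(U, W): U overlapped-by W ✓
(W, H): W overlapped-by H ✓
Count: 7.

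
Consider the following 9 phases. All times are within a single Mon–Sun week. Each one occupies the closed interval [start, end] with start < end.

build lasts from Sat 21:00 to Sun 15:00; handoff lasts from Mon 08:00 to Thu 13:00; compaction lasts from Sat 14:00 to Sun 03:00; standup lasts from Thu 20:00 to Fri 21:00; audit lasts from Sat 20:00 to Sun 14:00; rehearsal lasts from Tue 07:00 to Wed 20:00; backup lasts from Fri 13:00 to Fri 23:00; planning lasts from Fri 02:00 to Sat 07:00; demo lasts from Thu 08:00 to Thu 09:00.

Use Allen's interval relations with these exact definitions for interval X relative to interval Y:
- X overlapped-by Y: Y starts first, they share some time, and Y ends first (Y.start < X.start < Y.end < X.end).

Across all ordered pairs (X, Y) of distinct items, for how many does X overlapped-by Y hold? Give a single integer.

5

Checking all 72 ordered pairs for relation 'overlapped-by'; matching pairs in alphabetical order:
(audit, compaction): audit overlapped-by compaction ✓
(backup, standup): backup overlapped-by standup ✓
(build, audit): build overlapped-by audit ✓
(build, compaction): build overlapped-by compaction ✓
(planning, standup): planning overlapped-by standup ✓
Count: 5.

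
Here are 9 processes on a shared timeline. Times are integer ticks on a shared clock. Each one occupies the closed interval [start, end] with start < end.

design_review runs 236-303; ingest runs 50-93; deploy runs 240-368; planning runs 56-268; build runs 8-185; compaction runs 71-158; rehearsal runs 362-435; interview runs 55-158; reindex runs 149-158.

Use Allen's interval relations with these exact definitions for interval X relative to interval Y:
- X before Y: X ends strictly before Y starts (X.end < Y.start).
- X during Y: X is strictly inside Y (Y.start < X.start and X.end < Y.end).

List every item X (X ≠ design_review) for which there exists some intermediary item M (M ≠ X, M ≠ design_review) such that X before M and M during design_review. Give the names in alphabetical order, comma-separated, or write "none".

Target design_review = [236, 303].
Intermediaries M with M during design_review: none.
Union: none.

none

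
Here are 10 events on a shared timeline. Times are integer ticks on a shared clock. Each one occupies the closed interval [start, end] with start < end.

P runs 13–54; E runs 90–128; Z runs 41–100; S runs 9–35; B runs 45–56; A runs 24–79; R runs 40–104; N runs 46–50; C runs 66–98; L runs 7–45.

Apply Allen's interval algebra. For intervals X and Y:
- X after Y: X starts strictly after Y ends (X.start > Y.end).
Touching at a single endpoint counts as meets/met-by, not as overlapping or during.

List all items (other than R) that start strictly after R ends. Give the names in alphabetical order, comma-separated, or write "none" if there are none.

none

Target R = [40, 104].
A [24, 79] → overlaps → no.
B [45, 56] → during → no.
C [66, 98] → during → no.
E [90, 128] → overlapped-by → no.
L [7, 45] → overlaps → no.
N [46, 50] → during → no.
P [13, 54] → overlaps → no.
S [9, 35] → before → no.
Z [41, 100] → during → no.
Result: none.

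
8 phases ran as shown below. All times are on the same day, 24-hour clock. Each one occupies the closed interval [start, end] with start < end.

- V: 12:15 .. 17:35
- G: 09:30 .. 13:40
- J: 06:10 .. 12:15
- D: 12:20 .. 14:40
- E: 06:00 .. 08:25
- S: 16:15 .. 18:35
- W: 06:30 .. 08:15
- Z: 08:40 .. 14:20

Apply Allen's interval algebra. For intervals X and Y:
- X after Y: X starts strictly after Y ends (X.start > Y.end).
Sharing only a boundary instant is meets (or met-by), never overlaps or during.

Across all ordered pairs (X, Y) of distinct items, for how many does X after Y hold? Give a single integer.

15

Checking all 56 ordered pairs for relation 'after'; matching pairs in alphabetical order:
(D, E): D after E ✓
(D, J): D after J ✓
(D, W): D after W ✓
(G, E): G after E ✓
(G, W): G after W ✓
(S, D): S after D ✓
(S, E): S after E ✓
(S, G): S after G ✓
(S, J): S after J ✓
(S, W): S after W ✓
(S, Z): S after Z ✓
(V, E): V after E ✓
(V, W): V after W ✓
(Z, E): Z after E ✓
(Z, W): Z after W ✓
Count: 15.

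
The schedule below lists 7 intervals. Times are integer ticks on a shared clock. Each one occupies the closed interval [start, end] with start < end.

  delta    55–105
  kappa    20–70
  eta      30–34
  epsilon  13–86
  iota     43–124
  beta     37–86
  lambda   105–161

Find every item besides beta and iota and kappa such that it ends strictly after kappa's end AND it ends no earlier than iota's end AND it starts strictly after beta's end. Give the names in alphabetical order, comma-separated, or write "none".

lambda

Conditions: its end is strictly after kappa's end (X.end > 70) AND its end is no earlier than iota's end (X.end >= 124) AND its start is strictly after beta's end (X.start > 86).
delta: end 105 > 70? ✓; end 105 >= 124? ✗; start 55 > 86? ✗ → no.
epsilon: end 86 > 70? ✓; end 86 >= 124? ✗; start 13 > 86? ✗ → no.
eta: end 34 > 70? ✗; end 34 >= 124? ✗; start 30 > 86? ✗ → no.
lambda: end 161 > 70? ✓; end 161 >= 124? ✓; start 105 > 86? ✓ → yes.
Result: lambda.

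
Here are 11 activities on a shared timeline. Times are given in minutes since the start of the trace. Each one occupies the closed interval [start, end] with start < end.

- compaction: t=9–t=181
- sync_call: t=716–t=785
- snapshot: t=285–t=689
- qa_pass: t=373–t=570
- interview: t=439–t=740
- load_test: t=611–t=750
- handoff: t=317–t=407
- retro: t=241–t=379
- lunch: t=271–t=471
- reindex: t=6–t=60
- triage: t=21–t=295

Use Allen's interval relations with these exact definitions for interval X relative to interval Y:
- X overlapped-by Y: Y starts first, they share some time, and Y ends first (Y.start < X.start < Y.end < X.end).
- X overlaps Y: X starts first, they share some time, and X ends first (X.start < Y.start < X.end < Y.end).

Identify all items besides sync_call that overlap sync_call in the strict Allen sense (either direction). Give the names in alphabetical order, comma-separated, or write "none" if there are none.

Target sync_call = [t=716, t=785].
compaction [t=9, t=181] → before → no.
handoff [t=317, t=407] → before → no.
interview [t=439, t=740] → overlaps → yes.
load_test [t=611, t=750] → overlaps → yes.
lunch [t=271, t=471] → before → no.
qa_pass [t=373, t=570] → before → no.
reindex [t=6, t=60] → before → no.
retro [t=241, t=379] → before → no.
snapshot [t=285, t=689] → before → no.
triage [t=21, t=295] → before → no.
Result: interview, load_test.

interview, load_test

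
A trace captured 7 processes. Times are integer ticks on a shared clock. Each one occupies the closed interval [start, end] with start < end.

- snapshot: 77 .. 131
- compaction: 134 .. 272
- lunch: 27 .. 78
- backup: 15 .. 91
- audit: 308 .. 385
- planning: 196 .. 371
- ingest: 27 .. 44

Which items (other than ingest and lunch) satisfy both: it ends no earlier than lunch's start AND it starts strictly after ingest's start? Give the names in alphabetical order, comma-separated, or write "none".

Conditions: its end is no earlier than lunch's start (X.end >= 27) AND its start is strictly after ingest's start (X.start > 27).
audit: end 385 >= 27? ✓; start 308 > 27? ✓ → yes.
backup: end 91 >= 27? ✓; start 15 > 27? ✗ → no.
compaction: end 272 >= 27? ✓; start 134 > 27? ✓ → yes.
planning: end 371 >= 27? ✓; start 196 > 27? ✓ → yes.
snapshot: end 131 >= 27? ✓; start 77 > 27? ✓ → yes.
Result: audit, compaction, planning, snapshot.

audit, compaction, planning, snapshot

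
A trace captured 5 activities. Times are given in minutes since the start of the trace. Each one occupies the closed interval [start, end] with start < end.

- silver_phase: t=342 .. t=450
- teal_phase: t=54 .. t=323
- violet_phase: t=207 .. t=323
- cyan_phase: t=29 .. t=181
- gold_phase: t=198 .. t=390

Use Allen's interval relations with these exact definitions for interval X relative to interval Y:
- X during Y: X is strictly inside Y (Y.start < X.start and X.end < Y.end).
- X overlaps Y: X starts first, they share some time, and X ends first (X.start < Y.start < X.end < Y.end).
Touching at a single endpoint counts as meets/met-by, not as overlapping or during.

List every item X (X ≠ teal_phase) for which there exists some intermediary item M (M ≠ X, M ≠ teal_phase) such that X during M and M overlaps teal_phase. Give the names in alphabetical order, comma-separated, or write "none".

Target teal_phase = [t=54, t=323].
Intermediaries M with M overlaps teal_phase: cyan_phase.
Via cyan_phase — items with X during cyan_phase: none.
Union: none.

none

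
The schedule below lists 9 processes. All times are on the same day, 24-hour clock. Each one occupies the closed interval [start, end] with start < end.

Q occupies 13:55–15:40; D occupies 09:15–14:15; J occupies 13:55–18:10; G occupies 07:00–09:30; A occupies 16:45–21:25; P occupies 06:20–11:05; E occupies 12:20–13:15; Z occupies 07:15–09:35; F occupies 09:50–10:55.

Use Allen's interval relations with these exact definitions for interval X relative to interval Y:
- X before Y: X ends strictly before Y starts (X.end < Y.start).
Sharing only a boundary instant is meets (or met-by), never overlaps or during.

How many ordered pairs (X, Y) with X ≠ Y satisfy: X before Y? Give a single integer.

Checking all 72 ordered pairs for relation 'before'; matching pairs in alphabetical order:
(D, A): D before A ✓
(E, A): E before A ✓
(E, J): E before J ✓
(E, Q): E before Q ✓
(F, A): F before A ✓
(F, E): F before E ✓
(F, J): F before J ✓
(F, Q): F before Q ✓
(G, A): G before A ✓
(G, E): G before E ✓
(G, F): G before F ✓
(G, J): G before J ✓
(G, Q): G before Q ✓
(P, A): P before A ✓
(P, E): P before E ✓
(P, J): P before J ✓
(P, Q): P before Q ✓
(Q, A): Q before A ✓
(Z, A): Z before A ✓
(Z, E): Z before E ✓
(Z, F): Z before F ✓
(Z, J): Z before J ✓
(Z, Q): Z before Q ✓
Count: 23.

23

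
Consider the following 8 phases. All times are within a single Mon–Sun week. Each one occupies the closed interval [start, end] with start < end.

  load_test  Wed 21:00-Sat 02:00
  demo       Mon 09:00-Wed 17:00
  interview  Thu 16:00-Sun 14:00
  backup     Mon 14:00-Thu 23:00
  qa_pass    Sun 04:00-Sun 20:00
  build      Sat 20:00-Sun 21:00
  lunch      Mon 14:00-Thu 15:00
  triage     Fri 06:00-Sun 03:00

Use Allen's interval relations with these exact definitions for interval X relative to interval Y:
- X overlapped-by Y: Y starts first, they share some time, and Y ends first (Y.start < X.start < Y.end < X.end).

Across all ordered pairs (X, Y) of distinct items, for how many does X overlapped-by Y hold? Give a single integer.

Checking all 56 ordered pairs for relation 'overlapped-by'; matching pairs in alphabetical order:
(backup, demo): backup overlapped-by demo ✓
(build, interview): build overlapped-by interview ✓
(build, triage): build overlapped-by triage ✓
(interview, backup): interview overlapped-by backup ✓
(interview, load_test): interview overlapped-by load_test ✓
(load_test, backup): load_test overlapped-by backup ✓
(load_test, lunch): load_test overlapped-by lunch ✓
(lunch, demo): lunch overlapped-by demo ✓
(qa_pass, interview): qa_pass overlapped-by interview ✓
(triage, load_test): triage overlapped-by load_test ✓
Count: 10.

10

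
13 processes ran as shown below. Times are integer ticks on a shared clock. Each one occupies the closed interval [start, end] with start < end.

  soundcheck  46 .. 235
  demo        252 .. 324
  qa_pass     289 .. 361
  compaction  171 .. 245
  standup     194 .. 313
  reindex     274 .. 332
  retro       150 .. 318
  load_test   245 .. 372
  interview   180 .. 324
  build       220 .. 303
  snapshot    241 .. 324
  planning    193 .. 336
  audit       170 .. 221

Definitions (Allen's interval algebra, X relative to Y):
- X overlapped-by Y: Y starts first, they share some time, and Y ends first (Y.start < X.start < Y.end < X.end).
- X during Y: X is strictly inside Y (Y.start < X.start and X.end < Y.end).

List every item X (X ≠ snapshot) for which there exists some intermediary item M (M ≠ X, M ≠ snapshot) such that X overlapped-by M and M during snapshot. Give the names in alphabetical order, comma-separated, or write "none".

none

Target snapshot = [241, 324].
Intermediaries M with M during snapshot: none.
Union: none.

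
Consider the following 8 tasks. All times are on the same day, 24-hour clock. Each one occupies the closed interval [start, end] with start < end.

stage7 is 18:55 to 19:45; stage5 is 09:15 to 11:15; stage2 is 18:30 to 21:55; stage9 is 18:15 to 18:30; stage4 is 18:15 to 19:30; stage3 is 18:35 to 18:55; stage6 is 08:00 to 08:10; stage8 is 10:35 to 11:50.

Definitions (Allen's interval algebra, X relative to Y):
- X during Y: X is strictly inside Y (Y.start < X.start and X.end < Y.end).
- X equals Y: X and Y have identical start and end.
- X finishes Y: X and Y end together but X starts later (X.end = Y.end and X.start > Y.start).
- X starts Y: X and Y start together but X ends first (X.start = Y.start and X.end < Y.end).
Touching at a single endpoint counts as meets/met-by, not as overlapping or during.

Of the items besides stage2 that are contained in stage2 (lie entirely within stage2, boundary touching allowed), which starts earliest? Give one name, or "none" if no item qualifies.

stage3

Target stage2 = [18:30, 21:55].
stage3 [18:35, 18:55] → during → candidate.
stage4 [18:15, 19:30] → overlaps → excluded.
stage5 [09:15, 11:15] → before → excluded.
stage6 [08:00, 08:10] → before → excluded.
stage7 [18:55, 19:45] → during → candidate.
stage8 [10:35, 11:50] → before → excluded.
stage9 [18:15, 18:30] → meets → excluded.
Among candidates, earliest start is 18:35 → stage3.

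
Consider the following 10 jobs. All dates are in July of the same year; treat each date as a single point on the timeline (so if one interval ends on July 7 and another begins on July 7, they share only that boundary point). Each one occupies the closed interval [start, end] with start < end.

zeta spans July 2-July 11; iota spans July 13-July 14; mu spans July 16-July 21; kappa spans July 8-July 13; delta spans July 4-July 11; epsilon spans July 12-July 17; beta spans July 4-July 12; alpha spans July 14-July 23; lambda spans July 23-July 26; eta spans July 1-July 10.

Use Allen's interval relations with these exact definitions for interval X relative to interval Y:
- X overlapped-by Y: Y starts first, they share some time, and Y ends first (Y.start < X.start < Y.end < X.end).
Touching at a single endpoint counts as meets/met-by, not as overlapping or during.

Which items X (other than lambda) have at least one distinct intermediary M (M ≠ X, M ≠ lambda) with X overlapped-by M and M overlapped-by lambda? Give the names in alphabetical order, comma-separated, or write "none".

Target lambda = [July 23, July 26].
Intermediaries M with M overlapped-by lambda: none.
Union: none.

none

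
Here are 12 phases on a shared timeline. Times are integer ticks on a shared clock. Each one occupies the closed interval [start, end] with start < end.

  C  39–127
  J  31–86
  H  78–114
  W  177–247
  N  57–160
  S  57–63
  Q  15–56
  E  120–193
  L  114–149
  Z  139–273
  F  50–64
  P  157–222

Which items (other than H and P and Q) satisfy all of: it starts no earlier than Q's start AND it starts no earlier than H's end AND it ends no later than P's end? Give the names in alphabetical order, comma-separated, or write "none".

Conditions: its start is no earlier than Q's start (X.start >= 15) AND its start is no earlier than H's end (X.start >= 114) AND its end is no later than P's end (X.end <= 222).
C: start 39 >= 15? ✓; start 39 >= 114? ✗; end 127 <= 222? ✓ → no.
E: start 120 >= 15? ✓; start 120 >= 114? ✓; end 193 <= 222? ✓ → yes.
F: start 50 >= 15? ✓; start 50 >= 114? ✗; end 64 <= 222? ✓ → no.
J: start 31 >= 15? ✓; start 31 >= 114? ✗; end 86 <= 222? ✓ → no.
L: start 114 >= 15? ✓; start 114 >= 114? ✓; end 149 <= 222? ✓ → yes.
N: start 57 >= 15? ✓; start 57 >= 114? ✗; end 160 <= 222? ✓ → no.
S: start 57 >= 15? ✓; start 57 >= 114? ✗; end 63 <= 222? ✓ → no.
W: start 177 >= 15? ✓; start 177 >= 114? ✓; end 247 <= 222? ✗ → no.
Z: start 139 >= 15? ✓; start 139 >= 114? ✓; end 273 <= 222? ✗ → no.
Result: E, L.

E, L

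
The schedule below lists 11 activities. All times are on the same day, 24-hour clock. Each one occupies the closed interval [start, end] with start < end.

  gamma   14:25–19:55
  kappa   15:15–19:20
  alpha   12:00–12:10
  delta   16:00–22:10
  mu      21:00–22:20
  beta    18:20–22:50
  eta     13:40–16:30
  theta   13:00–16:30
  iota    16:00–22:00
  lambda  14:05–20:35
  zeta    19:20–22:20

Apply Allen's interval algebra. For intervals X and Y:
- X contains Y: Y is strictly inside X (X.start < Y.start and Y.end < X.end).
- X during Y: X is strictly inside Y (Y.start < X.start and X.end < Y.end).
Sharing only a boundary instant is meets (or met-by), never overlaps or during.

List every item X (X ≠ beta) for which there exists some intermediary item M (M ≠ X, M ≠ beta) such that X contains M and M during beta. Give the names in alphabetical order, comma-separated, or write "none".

Target beta = [18:20, 22:50].
Intermediaries M with M during beta: mu, zeta.
Via mu — items with X contains mu: none.
Via zeta — items with X contains zeta: none.
Union: none.

none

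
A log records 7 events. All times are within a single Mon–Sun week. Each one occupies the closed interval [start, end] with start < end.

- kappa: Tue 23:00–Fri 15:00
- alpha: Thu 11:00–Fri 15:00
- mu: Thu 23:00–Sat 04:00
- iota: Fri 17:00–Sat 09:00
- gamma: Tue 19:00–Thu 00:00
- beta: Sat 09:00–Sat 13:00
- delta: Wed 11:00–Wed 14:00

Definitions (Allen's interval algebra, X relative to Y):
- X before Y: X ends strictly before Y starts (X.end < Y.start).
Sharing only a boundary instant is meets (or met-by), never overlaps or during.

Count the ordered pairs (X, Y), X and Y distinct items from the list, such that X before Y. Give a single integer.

13

Checking all 42 ordered pairs for relation 'before'; matching pairs in alphabetical order:
(alpha, beta): alpha before beta ✓
(alpha, iota): alpha before iota ✓
(delta, alpha): delta before alpha ✓
(delta, beta): delta before beta ✓
(delta, iota): delta before iota ✓
(delta, mu): delta before mu ✓
(gamma, alpha): gamma before alpha ✓
(gamma, beta): gamma before beta ✓
(gamma, iota): gamma before iota ✓
(gamma, mu): gamma before mu ✓
(kappa, beta): kappa before beta ✓
(kappa, iota): kappa before iota ✓
(mu, beta): mu before beta ✓
Count: 13.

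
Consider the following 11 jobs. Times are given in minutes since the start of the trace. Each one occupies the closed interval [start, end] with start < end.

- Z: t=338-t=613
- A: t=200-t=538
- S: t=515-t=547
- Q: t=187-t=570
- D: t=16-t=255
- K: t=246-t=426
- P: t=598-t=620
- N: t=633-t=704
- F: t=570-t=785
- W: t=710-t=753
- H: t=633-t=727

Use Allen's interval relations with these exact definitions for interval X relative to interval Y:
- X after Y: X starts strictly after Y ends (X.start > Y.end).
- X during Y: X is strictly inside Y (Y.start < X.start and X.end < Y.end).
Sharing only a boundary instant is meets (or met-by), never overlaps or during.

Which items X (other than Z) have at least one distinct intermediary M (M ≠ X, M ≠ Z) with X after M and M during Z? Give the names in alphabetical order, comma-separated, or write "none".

Target Z = [t=338, t=613].
Intermediaries M with M during Z: S.
Via S — items with X after S: F, H, N, P, W.
Union: F, H, N, P, W.

F, H, N, P, W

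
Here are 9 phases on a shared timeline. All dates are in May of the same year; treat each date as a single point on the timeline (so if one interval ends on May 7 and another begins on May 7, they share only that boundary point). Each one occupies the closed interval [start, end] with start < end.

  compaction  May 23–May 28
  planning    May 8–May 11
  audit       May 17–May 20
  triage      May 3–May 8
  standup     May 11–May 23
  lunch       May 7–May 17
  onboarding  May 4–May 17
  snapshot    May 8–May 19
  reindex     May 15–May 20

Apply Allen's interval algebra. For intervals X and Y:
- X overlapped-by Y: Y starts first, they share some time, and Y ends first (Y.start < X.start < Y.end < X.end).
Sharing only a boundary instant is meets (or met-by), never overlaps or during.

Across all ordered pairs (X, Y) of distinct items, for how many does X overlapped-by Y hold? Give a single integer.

Checking all 72 ordered pairs for relation 'overlapped-by'; matching pairs in alphabetical order:
(audit, snapshot): audit overlapped-by snapshot ✓
(lunch, triage): lunch overlapped-by triage ✓
(onboarding, triage): onboarding overlapped-by triage ✓
(reindex, lunch): reindex overlapped-by lunch ✓
(reindex, onboarding): reindex overlapped-by onboarding ✓
(reindex, snapshot): reindex overlapped-by snapshot ✓
(snapshot, lunch): snapshot overlapped-by lunch ✓
(snapshot, onboarding): snapshot overlapped-by onboarding ✓
(standup, lunch): standup overlapped-by lunch ✓
(standup, onboarding): standup overlapped-by onboarding ✓
(standup, snapshot): standup overlapped-by snapshot ✓
Count: 11.

11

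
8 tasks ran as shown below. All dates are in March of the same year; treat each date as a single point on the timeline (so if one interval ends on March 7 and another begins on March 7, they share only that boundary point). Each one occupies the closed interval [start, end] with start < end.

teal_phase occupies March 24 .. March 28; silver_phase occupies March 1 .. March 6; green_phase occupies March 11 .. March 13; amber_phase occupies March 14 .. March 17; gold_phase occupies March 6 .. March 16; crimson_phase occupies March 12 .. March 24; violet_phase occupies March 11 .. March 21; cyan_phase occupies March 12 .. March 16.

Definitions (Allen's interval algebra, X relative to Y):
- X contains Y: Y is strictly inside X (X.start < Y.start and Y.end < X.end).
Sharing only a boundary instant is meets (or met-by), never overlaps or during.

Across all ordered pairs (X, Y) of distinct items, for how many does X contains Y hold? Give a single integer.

4

Checking all 56 ordered pairs for relation 'contains'; matching pairs in alphabetical order:
(crimson_phase, amber_phase): crimson_phase contains amber_phase ✓
(gold_phase, green_phase): gold_phase contains green_phase ✓
(violet_phase, amber_phase): violet_phase contains amber_phase ✓
(violet_phase, cyan_phase): violet_phase contains cyan_phase ✓
Count: 4.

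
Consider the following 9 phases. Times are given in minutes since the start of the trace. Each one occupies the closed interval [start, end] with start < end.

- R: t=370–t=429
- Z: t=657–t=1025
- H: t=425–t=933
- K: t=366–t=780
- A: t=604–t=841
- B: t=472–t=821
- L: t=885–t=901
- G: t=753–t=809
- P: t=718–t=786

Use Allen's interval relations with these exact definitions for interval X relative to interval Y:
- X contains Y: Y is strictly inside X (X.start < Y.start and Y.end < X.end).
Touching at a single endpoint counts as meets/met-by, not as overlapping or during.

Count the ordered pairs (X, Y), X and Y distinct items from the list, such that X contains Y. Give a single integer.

Checking all 72 ordered pairs for relation 'contains'; matching pairs in alphabetical order:
(A, G): A contains G ✓
(A, P): A contains P ✓
(B, G): B contains G ✓
(B, P): B contains P ✓
(H, A): H contains A ✓
(H, B): H contains B ✓
(H, G): H contains G ✓
(H, L): H contains L ✓
(H, P): H contains P ✓
(K, R): K contains R ✓
(Z, G): Z contains G ✓
(Z, L): Z contains L ✓
(Z, P): Z contains P ✓
Count: 13.

13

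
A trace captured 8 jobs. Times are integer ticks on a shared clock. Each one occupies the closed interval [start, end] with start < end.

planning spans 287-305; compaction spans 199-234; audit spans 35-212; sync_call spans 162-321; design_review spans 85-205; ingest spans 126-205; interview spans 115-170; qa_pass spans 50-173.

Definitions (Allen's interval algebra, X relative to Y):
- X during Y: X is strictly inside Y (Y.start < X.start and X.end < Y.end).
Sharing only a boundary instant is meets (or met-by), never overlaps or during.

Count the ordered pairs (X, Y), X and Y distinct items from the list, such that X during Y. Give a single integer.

Checking all 56 ordered pairs for relation 'during'; matching pairs in alphabetical order:
(compaction, sync_call): compaction during sync_call ✓
(design_review, audit): design_review during audit ✓
(ingest, audit): ingest during audit ✓
(interview, audit): interview during audit ✓
(interview, design_review): interview during design_review ✓
(interview, qa_pass): interview during qa_pass ✓
(planning, sync_call): planning during sync_call ✓
(qa_pass, audit): qa_pass during audit ✓
Count: 8.

8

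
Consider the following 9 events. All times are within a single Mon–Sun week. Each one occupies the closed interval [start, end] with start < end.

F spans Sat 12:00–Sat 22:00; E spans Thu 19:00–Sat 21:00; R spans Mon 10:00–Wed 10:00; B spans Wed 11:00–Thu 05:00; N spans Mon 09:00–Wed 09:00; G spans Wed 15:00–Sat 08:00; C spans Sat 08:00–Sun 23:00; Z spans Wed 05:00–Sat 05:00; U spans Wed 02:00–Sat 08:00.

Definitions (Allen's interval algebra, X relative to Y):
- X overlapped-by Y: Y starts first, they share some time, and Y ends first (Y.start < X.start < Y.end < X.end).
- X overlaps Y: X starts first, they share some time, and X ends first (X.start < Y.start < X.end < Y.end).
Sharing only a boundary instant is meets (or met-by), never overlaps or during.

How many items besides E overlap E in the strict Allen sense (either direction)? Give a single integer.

Target E = [Thu 19:00, Sat 21:00].
B [Wed 11:00, Thu 05:00] → before → no.
C [Sat 08:00, Sun 23:00] → overlapped-by → counts.
F [Sat 12:00, Sat 22:00] → overlapped-by → counts.
G [Wed 15:00, Sat 08:00] → overlaps → counts.
N [Mon 09:00, Wed 09:00] → before → no.
R [Mon 10:00, Wed 10:00] → before → no.
U [Wed 02:00, Sat 08:00] → overlaps → counts.
Z [Wed 05:00, Sat 05:00] → overlaps → counts.
Total: 5.

5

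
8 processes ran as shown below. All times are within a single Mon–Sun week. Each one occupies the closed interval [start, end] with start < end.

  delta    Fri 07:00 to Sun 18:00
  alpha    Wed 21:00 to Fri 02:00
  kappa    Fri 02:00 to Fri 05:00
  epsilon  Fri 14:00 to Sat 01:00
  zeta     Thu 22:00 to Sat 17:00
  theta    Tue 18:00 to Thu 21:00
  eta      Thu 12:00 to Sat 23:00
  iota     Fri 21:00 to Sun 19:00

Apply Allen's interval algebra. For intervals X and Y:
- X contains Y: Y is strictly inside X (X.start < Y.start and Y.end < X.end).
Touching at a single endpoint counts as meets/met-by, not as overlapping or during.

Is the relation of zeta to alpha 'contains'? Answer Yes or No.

zeta = [Thu 22:00, Sat 17:00], alpha = [Wed 21:00, Fri 02:00].
Actual relation of zeta to alpha: overlapped-by.
Asked whether 'contains' holds → No.

No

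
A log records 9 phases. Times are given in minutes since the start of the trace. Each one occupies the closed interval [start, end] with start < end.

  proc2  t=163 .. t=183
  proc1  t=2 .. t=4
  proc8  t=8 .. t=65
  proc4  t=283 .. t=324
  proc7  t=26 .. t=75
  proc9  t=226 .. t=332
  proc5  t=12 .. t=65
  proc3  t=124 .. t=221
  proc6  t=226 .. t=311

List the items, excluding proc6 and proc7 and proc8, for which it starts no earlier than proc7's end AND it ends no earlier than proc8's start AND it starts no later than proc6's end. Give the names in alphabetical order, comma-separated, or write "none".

proc2, proc3, proc4, proc9

Conditions: its start is no earlier than proc7's end (X.start >= t=75) AND its end is no earlier than proc8's start (X.end >= t=8) AND its start is no later than proc6's end (X.start <= t=311).
proc1: start t=2 >= t=75? ✗; end t=4 >= t=8? ✗; start t=2 <= t=311? ✓ → no.
proc2: start t=163 >= t=75? ✓; end t=183 >= t=8? ✓; start t=163 <= t=311? ✓ → yes.
proc3: start t=124 >= t=75? ✓; end t=221 >= t=8? ✓; start t=124 <= t=311? ✓ → yes.
proc4: start t=283 >= t=75? ✓; end t=324 >= t=8? ✓; start t=283 <= t=311? ✓ → yes.
proc5: start t=12 >= t=75? ✗; end t=65 >= t=8? ✓; start t=12 <= t=311? ✓ → no.
proc9: start t=226 >= t=75? ✓; end t=332 >= t=8? ✓; start t=226 <= t=311? ✓ → yes.
Result: proc2, proc3, proc4, proc9.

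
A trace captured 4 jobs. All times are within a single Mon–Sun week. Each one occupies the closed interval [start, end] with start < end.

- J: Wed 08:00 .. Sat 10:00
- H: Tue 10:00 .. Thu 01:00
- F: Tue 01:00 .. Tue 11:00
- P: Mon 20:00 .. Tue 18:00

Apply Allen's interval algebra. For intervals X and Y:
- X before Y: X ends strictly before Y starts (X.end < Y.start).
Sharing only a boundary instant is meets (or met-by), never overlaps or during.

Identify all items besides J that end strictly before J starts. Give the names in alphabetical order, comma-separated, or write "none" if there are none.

F, P

Target J = [Wed 08:00, Sat 10:00].
F [Tue 01:00, Tue 11:00] → before → yes.
H [Tue 10:00, Thu 01:00] → overlaps → no.
P [Mon 20:00, Tue 18:00] → before → yes.
Result: F, P.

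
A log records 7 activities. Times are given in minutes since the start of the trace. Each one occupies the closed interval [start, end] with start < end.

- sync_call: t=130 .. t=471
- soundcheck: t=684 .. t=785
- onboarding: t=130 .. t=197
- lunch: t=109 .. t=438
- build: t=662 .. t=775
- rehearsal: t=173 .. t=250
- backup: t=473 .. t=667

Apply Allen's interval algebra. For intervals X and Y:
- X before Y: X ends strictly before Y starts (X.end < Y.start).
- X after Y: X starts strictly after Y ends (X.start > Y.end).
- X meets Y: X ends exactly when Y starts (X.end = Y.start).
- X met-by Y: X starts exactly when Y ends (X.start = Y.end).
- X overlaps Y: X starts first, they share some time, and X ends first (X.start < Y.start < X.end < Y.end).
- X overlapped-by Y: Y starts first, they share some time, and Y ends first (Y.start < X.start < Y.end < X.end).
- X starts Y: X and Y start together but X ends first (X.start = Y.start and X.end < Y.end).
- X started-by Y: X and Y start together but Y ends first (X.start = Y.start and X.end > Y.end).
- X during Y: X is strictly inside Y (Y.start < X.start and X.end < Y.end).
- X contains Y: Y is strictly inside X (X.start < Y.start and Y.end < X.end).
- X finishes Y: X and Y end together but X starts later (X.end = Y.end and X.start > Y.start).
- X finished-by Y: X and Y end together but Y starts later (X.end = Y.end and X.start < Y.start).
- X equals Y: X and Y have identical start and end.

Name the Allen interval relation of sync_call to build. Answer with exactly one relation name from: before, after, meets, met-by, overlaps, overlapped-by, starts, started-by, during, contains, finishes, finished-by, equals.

before

sync_call = [t=130, t=471]; build = [t=662, t=775].
Compare endpoints: sync_call.start < build.start, sync_call.start < build.end, sync_call.end < build.start, sync_call.end < build.end.
That pattern is 'before'.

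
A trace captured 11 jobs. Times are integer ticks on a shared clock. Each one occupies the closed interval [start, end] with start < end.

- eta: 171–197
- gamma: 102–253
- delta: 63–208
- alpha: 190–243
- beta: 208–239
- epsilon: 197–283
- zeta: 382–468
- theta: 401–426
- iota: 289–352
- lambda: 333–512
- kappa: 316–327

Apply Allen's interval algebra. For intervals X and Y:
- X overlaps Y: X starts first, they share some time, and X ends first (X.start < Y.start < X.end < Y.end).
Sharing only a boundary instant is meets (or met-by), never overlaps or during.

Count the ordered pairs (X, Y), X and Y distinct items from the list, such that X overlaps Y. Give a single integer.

7

Checking all 110 ordered pairs for relation 'overlaps'; matching pairs in alphabetical order:
(alpha, epsilon): alpha overlaps epsilon ✓
(delta, alpha): delta overlaps alpha ✓
(delta, epsilon): delta overlaps epsilon ✓
(delta, gamma): delta overlaps gamma ✓
(eta, alpha): eta overlaps alpha ✓
(gamma, epsilon): gamma overlaps epsilon ✓
(iota, lambda): iota overlaps lambda ✓
Count: 7.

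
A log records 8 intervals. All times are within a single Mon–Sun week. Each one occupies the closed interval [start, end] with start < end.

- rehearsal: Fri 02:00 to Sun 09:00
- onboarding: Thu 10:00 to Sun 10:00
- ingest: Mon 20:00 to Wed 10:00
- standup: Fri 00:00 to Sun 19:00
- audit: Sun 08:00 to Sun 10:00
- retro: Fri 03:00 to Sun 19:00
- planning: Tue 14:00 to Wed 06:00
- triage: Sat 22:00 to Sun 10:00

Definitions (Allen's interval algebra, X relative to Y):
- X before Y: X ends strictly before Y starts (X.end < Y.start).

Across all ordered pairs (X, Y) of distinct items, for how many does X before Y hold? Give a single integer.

12

Checking all 56 ordered pairs for relation 'before'; matching pairs in alphabetical order:
(ingest, audit): ingest before audit ✓
(ingest, onboarding): ingest before onboarding ✓
(ingest, rehearsal): ingest before rehearsal ✓
(ingest, retro): ingest before retro ✓
(ingest, standup): ingest before standup ✓
(ingest, triage): ingest before triage ✓
(planning, audit): planning before audit ✓
(planning, onboarding): planning before onboarding ✓
(planning, rehearsal): planning before rehearsal ✓
(planning, retro): planning before retro ✓
(planning, standup): planning before standup ✓
(planning, triage): planning before triage ✓
Count: 12.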